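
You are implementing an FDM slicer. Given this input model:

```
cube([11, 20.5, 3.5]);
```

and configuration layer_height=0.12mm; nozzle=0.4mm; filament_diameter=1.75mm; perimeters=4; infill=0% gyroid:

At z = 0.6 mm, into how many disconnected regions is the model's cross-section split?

At z = 0.6 mm: the cube (footprint 11×20.5) is included at this height. The result has 1 disconnected region.

1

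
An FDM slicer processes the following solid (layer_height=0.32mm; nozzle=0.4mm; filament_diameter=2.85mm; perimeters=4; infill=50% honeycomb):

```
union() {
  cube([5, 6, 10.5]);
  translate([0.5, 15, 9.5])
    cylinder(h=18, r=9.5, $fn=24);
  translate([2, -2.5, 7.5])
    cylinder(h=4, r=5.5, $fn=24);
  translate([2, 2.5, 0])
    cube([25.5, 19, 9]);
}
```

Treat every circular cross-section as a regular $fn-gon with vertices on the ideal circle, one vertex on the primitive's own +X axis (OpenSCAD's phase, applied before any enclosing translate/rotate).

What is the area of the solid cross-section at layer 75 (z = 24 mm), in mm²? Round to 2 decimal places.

280.30 mm²

At z = 24 mm: the cube does not reach this height (z outside [0, 10.5]); the r=9.5 cylinder at (0.5, 15) contributes a regular 24-gon of circumradius 9.5 (area = (24/2)·9.500²·sin(360°/24) = 280.30 mm²); the cylinder at (2, -2.5) is absent (z outside [7.5, 11.5]); the cube at (2, 2.5) is not intersected at this z (z outside [0, 9]); Combining (union): only the r=9.5 cylinder at (0.5, 15) is present, so the union is just that shape — area = 280.30 mm². Overall, the cross-section is a single solid region. Net area = 280.30 mm².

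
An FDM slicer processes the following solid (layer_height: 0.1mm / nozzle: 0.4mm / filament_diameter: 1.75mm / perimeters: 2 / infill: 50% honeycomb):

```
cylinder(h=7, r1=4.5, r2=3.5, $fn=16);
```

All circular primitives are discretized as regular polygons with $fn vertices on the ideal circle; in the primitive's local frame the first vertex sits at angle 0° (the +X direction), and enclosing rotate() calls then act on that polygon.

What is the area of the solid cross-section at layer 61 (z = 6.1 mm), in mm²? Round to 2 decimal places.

At z = 6.1 mm: the cone: at t=0.871 of its height the radius interpolates to r₁+(r₂−r₁)t = 3.629, giving a regular 16-gon of that circumradius (area = (16/2)·3.629²·sin(360°/16) = 40.31 mm²). Overall, the cross-section is a single solid region. Net area = 40.31 mm².

40.31 mm²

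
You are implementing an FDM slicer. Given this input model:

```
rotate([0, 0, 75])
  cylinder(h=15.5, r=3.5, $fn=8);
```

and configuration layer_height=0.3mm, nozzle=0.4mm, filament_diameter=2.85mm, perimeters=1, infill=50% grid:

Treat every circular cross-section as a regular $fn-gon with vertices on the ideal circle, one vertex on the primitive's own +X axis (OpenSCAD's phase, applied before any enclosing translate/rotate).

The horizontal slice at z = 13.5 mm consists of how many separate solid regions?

1

At z = 13.5 mm: the cylinder: section is a regular 8-gon, circumradius r=3.5; (whole slice rotated 75° about Z — lengths, areas and connectivity unchanged). The result has 1 disconnected region.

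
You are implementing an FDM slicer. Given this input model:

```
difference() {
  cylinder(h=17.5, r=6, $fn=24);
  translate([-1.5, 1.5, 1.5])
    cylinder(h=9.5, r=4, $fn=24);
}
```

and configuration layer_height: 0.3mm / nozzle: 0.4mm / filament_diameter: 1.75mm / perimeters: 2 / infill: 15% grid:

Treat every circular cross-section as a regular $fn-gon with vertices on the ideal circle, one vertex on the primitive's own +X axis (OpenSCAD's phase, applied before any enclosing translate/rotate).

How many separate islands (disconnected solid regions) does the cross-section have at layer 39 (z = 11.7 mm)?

1

At z = 11.7 mm: the r=6 cylinder contributes a regular 24-gon of circumradius 6; the cylinder at (-1.5, 1.5) does not reach this height (z outside [1.5, 11]); After the difference (first − rest): none of the subtracted shapes is present at this height, so the r=6 cylinder is unchanged — 1 connected region. Overall, the cross-section is a single solid region. Island count = 1.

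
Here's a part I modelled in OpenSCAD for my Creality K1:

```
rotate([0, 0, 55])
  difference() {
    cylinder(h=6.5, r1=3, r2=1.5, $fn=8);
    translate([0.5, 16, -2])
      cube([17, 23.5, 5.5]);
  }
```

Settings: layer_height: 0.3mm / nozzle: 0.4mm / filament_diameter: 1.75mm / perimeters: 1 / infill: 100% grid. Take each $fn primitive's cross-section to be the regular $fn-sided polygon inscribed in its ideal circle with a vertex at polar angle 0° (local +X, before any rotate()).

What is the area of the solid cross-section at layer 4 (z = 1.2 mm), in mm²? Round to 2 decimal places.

At z = 1.2 mm: the cone contributes a regular 8-gon of circumradius 2.723 (interpolated between r1=3 and r2=1.5 at t=0.185) (area = (8/2)·2.723²·sin(360°/8) = 20.97 mm²); the 17×23.5 cube at (0.5, 16) contributes its full rectangle (area 399.50 mm²); After the difference (first − rest): starting from the cone (20.97 mm²), the 17×23.5 cube at (0.5, 16) misses the remaining region (no effect) — area = 20.97 mm²; (whole slice rotated 55° about Z — lengths, areas and connectivity unchanged). Overall, the cross-section is a single solid region. Net area = 20.97 mm².

20.97 mm²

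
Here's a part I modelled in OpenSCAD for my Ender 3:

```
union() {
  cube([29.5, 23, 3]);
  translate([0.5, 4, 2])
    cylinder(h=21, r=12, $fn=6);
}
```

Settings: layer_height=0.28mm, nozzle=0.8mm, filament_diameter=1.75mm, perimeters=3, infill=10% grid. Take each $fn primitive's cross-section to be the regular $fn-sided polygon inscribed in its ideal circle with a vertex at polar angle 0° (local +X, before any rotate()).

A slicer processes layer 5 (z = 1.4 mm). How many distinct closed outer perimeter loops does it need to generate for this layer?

1

At z = 1.4 mm: the 29.5×23 cube contributes its full rectangle; the cylinder at (0.5, 4) does not reach this height (z outside [2, 23]); Taking the union: only the 29.5×23 cube is present, so the union is just that shape — 1 connected region. The result has 1 disconnected region.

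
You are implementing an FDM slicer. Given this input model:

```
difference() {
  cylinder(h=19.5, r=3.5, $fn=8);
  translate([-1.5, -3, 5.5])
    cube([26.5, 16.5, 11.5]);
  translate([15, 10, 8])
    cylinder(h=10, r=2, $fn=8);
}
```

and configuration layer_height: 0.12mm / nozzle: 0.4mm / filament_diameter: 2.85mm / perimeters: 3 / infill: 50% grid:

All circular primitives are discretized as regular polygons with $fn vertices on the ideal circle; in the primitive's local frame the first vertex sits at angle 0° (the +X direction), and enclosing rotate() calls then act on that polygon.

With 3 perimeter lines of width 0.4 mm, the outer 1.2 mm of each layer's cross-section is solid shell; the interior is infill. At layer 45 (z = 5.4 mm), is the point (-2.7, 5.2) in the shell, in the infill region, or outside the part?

At z = 5.4 mm: the r=3.5 cylinder contributes a regular 8-gon of circumradius 3.5; the cube at (-1.5, -3) is absent (z outside [5.5, 17]); the cylinder at (15, 10) does not reach this height (z outside [8, 18]); After the difference (first − rest): none of the subtracted shapes is present at this height, so the r=3.5 cylinder is unchanged — 1 connected region. Overall, the cross-section is a single solid region. The nearest boundary edge runs (0.00, 3.50)→(-2.47, 2.47); distance from the point to it = 2.60 mm. The point is not inside any of the regions above, so it lies outside the cross-section (2.60 mm from the nearest boundary).

outside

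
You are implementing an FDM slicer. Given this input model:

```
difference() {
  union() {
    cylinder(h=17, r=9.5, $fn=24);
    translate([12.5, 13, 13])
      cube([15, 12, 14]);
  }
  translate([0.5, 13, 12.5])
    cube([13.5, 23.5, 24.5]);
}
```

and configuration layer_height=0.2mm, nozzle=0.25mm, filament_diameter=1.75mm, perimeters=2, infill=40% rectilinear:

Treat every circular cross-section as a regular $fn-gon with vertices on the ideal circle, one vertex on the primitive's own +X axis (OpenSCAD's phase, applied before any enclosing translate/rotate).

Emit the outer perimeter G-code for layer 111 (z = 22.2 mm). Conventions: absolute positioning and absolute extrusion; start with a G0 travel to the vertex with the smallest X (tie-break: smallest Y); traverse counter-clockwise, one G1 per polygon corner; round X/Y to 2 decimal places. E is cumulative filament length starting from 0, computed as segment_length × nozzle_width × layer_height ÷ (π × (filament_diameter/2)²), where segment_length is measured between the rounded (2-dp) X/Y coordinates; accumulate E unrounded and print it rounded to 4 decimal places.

G0 X14.00 Y13.00 Z22.20
G1 X27.50 Y13.00 E0.2806
G1 X27.50 Y25.00 E0.5301
G1 X14.00 Y25.00 E0.8107
G1 X14.00 Y13.00 E1.0602

At z = 22.2 mm: the cylinder is absent (z outside [0, 17]); the 15×12 cube at (12.5, 13) contributes its full rectangle; Taking the union: only the 15×12 cube at (12.5, 13) is present, so the union is just that shape — 1 connected region; the cube at (0.5, 13) is present — its section is the full 13.5×23.5 rectangle; Subtracting the remaining from the first: starting from the result so far, the 13.5×23.5 cube at (0.5, 13) partially overlaps it — only the 18.00 mm² overlap (of its 317.25 mm²) is removed, clipping the outline — 1 connected region. The outline is a single polygon with 4 vertices. Extrusion per mm of travel: 0.25 × 0.2 / (π × 0.875²) = 0.020788. Accumulating E over each segment gives final E = 1.0602.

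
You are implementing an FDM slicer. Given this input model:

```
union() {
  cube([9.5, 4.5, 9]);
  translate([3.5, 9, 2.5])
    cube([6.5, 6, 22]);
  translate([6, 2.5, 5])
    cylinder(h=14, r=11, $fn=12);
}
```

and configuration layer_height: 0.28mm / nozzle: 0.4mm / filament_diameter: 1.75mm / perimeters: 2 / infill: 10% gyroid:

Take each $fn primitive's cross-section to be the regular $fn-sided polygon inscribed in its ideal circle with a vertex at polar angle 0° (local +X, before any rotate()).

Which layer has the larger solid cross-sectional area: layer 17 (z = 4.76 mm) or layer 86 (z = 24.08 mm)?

layer 17 (z = 4.76 mm)

Layer 17 (z = 4.76): the 9.5×4.5 cube contributes its full rectangle (area 42.75 mm²); the 6.5×6 cube at (3.5, 9) contributes its full rectangle (area 39.00 mm²); the cylinder at (6, 2.5) is not intersected at this z (z outside [5, 19]); Taking the union: the 2 present regions are separate (no shared area or edge), so areas and boundary lengths simply add and each stays a separate island — area = 81.75 mm². So its area = 81.75 mm². Layer 86 (z = 24.08): the cube is absent (z outside [0, 9]); the cube at (3.5, 9) (footprint 6.5×6) is included at this height (area 39.00 mm²); the cylinder at (6, 2.5) is not intersected at this z (z outside [5, 19]); Combining (union): only the 6.5×6 cube at (3.5, 9) is present, so the union is just that shape — area = 39.00 mm². So its area = 39.00 mm². Layer 17 is larger (81.75 vs 39.00 mm²).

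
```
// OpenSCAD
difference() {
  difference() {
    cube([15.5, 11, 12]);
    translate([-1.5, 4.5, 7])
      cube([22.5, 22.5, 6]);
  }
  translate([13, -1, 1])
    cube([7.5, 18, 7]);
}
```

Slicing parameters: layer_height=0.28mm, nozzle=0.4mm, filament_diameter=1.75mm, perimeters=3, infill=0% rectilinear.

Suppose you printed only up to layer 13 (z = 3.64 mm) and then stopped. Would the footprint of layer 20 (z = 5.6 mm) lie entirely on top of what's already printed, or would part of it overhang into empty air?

entirely on top

Compare the two slices. At z = 3.64: the cube is present — its section is the full 15.5×11 rectangle (area 170.50 mm²); the cube at (-1.5, 4.5) is not intersected at this z (z outside [7, 13]); Subtracting the remaining from the first: none of the subtracted shapes is present at this height, so the 15.5×11 cube is unchanged — area = 170.50 mm²; the cube at (13, -1) (footprint 7.5×18) is included at this height (area 135.00 mm²); Taking the first minus the rest: starting from the result so far (170.50 mm²), the 7.5×18 cube at (13, -1) partially overlaps it — only the 27.50 mm² overlap (of its 135.00 mm²) is removed, clipping the outline — area = 143.00 mm². At z = 5.6: the cube (footprint 15.5×11) is included at this height (area 170.50 mm²); the cube at (-1.5, 4.5) is not intersected at this z (z outside [7, 13]); Taking the first minus the rest: none of the subtracted shapes is present at this height, so the 15.5×11 cube is unchanged — area = 170.50 mm²; the cube at (13, -1) is present — its section is the full 7.5×18 rectangle (area 135.00 mm²); Taking the first minus the rest: starting from the result so far (170.50 mm²), the 7.5×18 cube at (13, -1) partially overlaps it — only the 27.50 mm² overlap (of its 135.00 mm²) is removed, clipping the outline — area = 143.00 mm². Checking containment: the cross-section at z = 5.6 is a subset of the cross-section at z = 3.64.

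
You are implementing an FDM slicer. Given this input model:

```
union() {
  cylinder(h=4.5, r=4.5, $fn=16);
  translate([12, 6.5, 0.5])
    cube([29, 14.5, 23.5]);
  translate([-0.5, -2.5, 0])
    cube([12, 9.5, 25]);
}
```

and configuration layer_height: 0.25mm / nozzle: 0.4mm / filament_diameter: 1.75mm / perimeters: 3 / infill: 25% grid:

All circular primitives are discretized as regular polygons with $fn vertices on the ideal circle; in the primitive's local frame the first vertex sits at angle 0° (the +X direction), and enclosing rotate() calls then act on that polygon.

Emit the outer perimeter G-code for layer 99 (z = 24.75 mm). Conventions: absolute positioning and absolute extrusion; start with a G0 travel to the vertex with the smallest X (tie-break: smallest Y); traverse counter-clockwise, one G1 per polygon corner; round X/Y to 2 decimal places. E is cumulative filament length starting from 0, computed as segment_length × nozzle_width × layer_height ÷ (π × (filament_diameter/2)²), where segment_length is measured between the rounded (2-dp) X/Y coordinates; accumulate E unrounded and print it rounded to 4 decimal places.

G0 X-0.50 Y-2.50 Z24.75
G1 X11.50 Y-2.50 E0.4989
G1 X11.50 Y7.00 E0.8939
G1 X-0.50 Y7.00 E1.3928
G1 X-0.50 Y-2.50 E1.7877

At z = 24.75 mm: the cylinder is absent (z outside [0, 4.5]); the cube at (12, 6.5) does not reach this height (z outside [0.5, 24]); the cube at (-0.5, -2.5) (footprint 12×9.5) is included at this height; Taking the union: only the 12×9.5 cube at (-0.5, -2.5) is present, so the union is just that shape — 1 connected region. The outline is a single polygon with 4 vertices. Extrusion per mm of travel: 0.4 × 0.25 / (π × 0.875²) = 0.041575. Accumulating E over each segment gives final E = 1.7877.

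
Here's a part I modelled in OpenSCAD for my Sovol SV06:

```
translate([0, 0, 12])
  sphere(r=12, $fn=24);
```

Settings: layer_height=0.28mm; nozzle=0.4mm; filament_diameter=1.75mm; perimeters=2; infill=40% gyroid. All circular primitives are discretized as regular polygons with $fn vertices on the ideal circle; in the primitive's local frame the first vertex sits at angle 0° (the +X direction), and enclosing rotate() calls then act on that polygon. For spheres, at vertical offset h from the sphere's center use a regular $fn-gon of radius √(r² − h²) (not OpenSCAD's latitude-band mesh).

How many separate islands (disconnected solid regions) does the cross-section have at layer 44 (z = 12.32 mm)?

At z = 12.32 mm: the sphere: section is a regular 24-gon, circumradius = √(r²−h²) = √(12²−0.32²) = 11.996. Overall, the cross-section is a single solid region. Island count = 1.

1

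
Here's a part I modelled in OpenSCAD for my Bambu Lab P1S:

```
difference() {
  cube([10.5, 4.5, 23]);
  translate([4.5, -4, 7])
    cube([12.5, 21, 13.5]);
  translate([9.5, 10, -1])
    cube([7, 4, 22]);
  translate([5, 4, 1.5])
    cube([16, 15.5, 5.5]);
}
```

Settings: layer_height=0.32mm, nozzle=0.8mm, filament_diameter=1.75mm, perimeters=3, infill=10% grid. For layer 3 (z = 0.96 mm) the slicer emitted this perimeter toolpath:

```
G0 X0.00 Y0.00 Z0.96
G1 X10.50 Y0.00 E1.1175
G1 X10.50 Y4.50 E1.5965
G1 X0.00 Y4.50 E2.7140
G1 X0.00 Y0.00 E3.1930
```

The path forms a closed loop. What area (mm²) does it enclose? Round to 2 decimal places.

47.25 mm²

Apply the shoelace formula to the sequence of (X, Y) vertices; enclosed area = 47.25 mm².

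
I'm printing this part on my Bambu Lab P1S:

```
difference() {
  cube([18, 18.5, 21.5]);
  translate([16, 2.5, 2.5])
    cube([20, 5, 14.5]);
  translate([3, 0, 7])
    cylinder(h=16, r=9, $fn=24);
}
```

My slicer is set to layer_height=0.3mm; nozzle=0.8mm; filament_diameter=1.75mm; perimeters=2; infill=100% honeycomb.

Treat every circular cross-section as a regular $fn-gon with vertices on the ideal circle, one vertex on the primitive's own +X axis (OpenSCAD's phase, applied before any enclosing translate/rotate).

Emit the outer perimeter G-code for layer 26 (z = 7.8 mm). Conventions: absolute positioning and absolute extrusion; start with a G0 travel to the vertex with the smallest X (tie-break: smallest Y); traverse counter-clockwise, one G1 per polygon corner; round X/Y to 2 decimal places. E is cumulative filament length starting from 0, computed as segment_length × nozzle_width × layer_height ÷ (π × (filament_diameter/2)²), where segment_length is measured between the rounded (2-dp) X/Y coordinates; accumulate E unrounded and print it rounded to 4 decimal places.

At z = 7.8 mm: the cube is present — its section is the full 18×18.5 rectangle; the cube at (16, 2.5) (footprint 20×5) is included at this height; the r=9 cylinder at (3, 0) gives a regular 24-gon of circumradius 9 (constant along its height); After the difference (first − rest): starting from the 18×18.5 cube, the 20×5 cube at (16, 2.5) partially overlaps it — only the 10.00 mm² overlap (of its 100.00 mm²) is removed, clipping the outline; the r=9 cylinder at (3, 0) partially overlaps it — only the 89.24 mm² overlap (of its 251.57 mm²) is removed, clipping the outline — 1 connected region. The outline is a single polygon with 16 vertices. Extrusion per mm of travel: 0.8 × 0.3 / (π × 0.875²) = 0.099780. Accumulating E over each segment gives final E = 7.3583.

G0 X0.00 Y8.42 Z7.80
G1 X0.67 Y8.69 E0.0721
G1 X3.00 Y9.00 E0.3066
G1 X5.33 Y8.69 E0.5412
G1 X7.50 Y7.79 E0.7756
G1 X9.36 Y6.36 E1.0097
G1 X10.79 Y4.50 E1.2438
G1 X11.69 Y2.33 E1.4782
G1 X12.00 Y0.00 E1.7127
G1 X18.00 Y0.00 E2.3114
G1 X18.00 Y2.50 E2.5608
G1 X16.00 Y2.50 E2.7604
G1 X16.00 Y7.50 E3.2593
G1 X18.00 Y7.50 E3.4589
G1 X18.00 Y18.50 E4.5564
G1 X0.00 Y18.50 E6.3525
G1 X0.00 Y8.42 E7.3583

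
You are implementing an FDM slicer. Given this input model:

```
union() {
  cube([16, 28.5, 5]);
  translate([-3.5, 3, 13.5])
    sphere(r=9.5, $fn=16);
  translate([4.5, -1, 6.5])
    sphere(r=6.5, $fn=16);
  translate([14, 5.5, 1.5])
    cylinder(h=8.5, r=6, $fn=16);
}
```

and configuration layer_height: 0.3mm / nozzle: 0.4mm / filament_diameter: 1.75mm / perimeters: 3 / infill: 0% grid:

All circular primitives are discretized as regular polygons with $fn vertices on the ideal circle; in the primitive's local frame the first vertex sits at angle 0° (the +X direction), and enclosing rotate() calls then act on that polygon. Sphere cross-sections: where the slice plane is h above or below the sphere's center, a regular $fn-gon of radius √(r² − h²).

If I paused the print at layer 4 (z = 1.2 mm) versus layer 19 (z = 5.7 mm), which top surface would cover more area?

Layer 4 (z = 1.2): the cube is present — its section is the full 16×28.5 rectangle (area 456.00 mm²); the sphere at (-3.5, 3) is not intersected at this z (|z−center|=12.300 > r=9.5); the sphere at (4.5, -1): section is a regular 16-gon, circumradius = √(r²−h²) = √(6.5²−5.3²) = 3.763 (area = (16/2)·3.763²·sin(360°/16) = 43.35 mm²); the cylinder at (14, 5.5) is not intersected at this z (z outside [1.5, 10]); Merging all regions: the regions partially overlap — summed areas 499.35 mm² minus the doubly-counted overlap 14.35 mm² gives 485.00 mm² — area = 485.00 mm². So its area = 485.00 mm². Layer 19 (z = 5.7): the cube is absent (z outside [0, 5]); the r=9.5 sphere at (-3.5, 3) slices to a regular 16-gon of circumradius 5.423 (√(r²−h²) with h=7.8 from center) (area = (16/2)·5.423²·sin(360°/16) = 90.04 mm²); the r=6.5 sphere at (4.5, -1) slices to a regular 16-gon of circumradius 6.451 (√(r²−h²) with h=0.8 from center) (area = (16/2)·6.451²·sin(360°/16) = 127.39 mm²); the r=6 cylinder at (14, 5.5) contributes a regular 16-gon of circumradius 6 (area = (16/2)·6.000²·sin(360°/16) = 110.21 mm²); Taking the union: the regions partially overlap — summed areas 327.64 mm² minus the doubly-counted overlap 16.60 mm² gives 311.04 mm² — area = 311.04 mm². So its area = 311.04 mm². Layer 4 is larger (485.00 vs 311.04 mm²).

layer 4 (z = 1.2 mm)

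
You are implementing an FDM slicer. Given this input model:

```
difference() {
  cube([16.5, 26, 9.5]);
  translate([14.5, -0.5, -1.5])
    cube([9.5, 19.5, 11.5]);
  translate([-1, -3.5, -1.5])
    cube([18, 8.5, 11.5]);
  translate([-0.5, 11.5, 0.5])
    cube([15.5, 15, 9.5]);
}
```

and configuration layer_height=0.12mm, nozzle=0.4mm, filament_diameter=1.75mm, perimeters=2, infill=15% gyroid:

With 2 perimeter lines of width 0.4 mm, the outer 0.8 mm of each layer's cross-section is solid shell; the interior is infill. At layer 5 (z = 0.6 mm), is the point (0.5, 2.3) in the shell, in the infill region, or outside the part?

outside

At z = 0.6 mm: the 16.5×26 cube contributes its full rectangle; the cube at (14.5, -0.5) (footprint 9.5×19.5) is included at this height; the cube at (-1, -3.5) (footprint 18×8.5) is included at this height; the cube at (-0.5, 11.5) is present — its section is the full 15.5×15 rectangle; Subtracting the remaining from the first: starting from the 16.5×26 cube, the 9.5×19.5 cube at (14.5, -0.5) partially overlaps it — only the 38.00 mm² overlap (of its 185.25 mm²) is removed, clipping the outline; the 18×8.5 cube at (-1, -3.5) partially overlaps it — only the 72.50 mm² overlap (of its 153.00 mm²) is removed, clipping the outline; the 15.5×15 cube at (-0.5, 11.5) partially overlaps it — only the 213.75 mm² overlap (of its 232.50 mm²) is removed, clipping the outline — 2 connected regions. Overall, the cross-section has 2 separate islands. The nearest boundary edge runs (14.50, 5.00)→(0.00, 5.00); distance from the point to it = 2.70 mm. The point is not inside any of the regions above, so it lies outside the cross-section (2.70 mm from the nearest boundary).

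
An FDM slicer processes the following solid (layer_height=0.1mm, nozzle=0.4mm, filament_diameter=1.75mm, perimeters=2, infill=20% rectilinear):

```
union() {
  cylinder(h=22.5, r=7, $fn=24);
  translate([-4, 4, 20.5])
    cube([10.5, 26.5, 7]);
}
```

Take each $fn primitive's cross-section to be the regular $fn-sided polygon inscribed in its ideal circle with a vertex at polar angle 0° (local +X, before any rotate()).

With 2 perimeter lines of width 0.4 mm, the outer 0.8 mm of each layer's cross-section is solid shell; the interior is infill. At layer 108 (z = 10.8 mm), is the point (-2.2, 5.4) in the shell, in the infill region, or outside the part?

infill

At z = 10.8 mm: the cylinder: section is a regular 24-gon, circumradius r=7; the cube at (-4, 4) does not reach this height (z outside [20.5, 27.5]); Combining (union): only the r=7 cylinder is present, so the union is just that shape — 1 connected region. Overall, the cross-section is a single solid region. The nearest boundary edge runs (-1.81, 6.76)→(-3.50, 6.06); distance from the point to it = 1.11 mm. The point is inside the cross-section and 1.11 mm from the nearest boundary — more than the 0.8 mm shell width (2 × 0.4), so it's in the infill interior.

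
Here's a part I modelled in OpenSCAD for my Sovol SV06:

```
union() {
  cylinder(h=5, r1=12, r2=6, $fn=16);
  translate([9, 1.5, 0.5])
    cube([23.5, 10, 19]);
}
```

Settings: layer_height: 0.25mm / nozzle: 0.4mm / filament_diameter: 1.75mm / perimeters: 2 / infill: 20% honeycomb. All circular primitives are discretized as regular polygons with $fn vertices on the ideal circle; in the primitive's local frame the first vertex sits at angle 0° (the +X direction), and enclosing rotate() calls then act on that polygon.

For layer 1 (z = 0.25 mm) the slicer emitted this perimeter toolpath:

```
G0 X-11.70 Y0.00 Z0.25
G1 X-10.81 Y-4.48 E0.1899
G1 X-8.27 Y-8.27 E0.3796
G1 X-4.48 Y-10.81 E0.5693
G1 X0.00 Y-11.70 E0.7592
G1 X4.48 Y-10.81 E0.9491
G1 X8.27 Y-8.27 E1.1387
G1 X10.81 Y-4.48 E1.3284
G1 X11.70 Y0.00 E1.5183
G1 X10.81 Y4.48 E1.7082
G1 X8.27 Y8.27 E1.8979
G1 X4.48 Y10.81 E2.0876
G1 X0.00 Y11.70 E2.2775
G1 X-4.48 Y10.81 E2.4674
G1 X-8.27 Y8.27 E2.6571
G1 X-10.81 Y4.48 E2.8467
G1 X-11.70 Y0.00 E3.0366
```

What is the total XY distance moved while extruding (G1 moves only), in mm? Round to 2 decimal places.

Sum the Euclidean lengths of each G1 segment: total = 73.04 mm.

73.04 mm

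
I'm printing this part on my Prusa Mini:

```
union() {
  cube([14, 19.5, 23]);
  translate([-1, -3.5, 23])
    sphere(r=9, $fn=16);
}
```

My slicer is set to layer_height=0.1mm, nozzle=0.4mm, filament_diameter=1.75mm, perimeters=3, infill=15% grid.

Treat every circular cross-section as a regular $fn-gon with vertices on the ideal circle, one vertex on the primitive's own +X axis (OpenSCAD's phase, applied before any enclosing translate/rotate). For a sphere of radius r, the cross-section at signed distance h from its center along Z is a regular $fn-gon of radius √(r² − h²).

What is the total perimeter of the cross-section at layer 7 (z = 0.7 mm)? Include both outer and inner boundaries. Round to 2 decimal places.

67.00 mm

At z = 0.7 mm: the cube (footprint 14×19.5) is included at this height (perimeter 67.00 mm); the sphere at (-1, -3.5) is not intersected at this z (|z−center|=22.300 > r=9); Combining (union): only the 14×19.5 cube is present, so the union is just that shape — boundary = 67.00 mm. Overall, the cross-section is a single solid region. Total boundary length (outer) = 67.00 mm.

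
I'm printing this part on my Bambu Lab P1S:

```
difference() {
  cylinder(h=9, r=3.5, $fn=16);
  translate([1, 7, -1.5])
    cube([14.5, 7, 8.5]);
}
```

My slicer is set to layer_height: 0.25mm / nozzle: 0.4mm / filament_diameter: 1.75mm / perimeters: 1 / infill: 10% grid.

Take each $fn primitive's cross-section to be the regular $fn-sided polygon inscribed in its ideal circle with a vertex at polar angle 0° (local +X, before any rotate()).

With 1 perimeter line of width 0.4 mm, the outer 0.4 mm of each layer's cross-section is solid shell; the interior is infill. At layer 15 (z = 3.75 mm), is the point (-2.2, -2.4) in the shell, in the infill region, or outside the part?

shell

At z = 3.75 mm: the r=3.5 cylinder contributes a regular 16-gon of circumradius 3.5; the cube at (1, 7) is present — its section is the full 14.5×7 rectangle; Subtracting the remaining from the first: starting from the r=3.5 cylinder, the 14.5×7 cube at (1, 7) misses the remaining region (no effect) — 1 connected region. Overall, the cross-section is a single solid region. The nearest boundary edge runs (-1.34, -3.23)→(-2.47, -2.47); distance from the point to it = 0.21 mm. The point is inside the cross-section, 0.21 mm from the nearest boundary — within the 0.4 mm shell band (1 × 0.4).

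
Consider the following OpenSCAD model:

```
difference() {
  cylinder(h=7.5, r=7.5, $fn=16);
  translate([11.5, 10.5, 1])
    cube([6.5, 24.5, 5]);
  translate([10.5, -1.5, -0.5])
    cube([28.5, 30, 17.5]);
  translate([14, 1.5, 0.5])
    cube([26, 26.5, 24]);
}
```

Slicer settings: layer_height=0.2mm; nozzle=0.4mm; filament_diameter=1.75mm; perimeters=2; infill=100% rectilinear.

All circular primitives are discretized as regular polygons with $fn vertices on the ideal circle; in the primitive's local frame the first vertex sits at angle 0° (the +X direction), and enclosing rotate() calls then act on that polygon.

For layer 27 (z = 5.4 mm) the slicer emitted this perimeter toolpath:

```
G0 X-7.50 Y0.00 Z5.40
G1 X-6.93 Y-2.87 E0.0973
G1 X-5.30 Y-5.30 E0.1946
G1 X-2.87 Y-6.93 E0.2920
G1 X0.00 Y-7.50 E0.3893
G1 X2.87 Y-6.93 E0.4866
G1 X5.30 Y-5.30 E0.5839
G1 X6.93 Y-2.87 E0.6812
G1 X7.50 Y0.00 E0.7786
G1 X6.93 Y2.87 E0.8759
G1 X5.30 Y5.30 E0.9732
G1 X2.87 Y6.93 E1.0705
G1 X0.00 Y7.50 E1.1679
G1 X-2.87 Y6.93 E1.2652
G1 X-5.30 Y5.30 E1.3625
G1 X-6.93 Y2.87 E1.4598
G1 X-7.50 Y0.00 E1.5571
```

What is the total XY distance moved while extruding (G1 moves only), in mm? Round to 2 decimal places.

46.82 mm

Sum the Euclidean lengths of each G1 segment: total = 46.82 mm.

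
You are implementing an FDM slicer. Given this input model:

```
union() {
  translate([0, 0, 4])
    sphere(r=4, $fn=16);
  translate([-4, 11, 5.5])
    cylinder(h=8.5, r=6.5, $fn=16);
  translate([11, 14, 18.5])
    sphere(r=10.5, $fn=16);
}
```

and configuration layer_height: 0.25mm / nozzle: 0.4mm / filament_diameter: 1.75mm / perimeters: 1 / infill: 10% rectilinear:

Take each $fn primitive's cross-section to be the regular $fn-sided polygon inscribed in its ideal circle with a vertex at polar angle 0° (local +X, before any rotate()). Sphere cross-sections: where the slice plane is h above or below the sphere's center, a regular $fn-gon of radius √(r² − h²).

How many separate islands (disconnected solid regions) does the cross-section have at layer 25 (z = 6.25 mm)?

2

At z = 6.25 mm: the r=4 sphere contributes a regular 16-gon of circumradius √(4²−2.25²) = 3.307; the cylinder at (-4, 11): section is a regular 16-gon, circumradius r=6.5; the sphere at (11, 14) does not reach this height (|z−center|=12.250 > r=10.5); Taking the union: the 2 present regions are separate (no shared area or edge), so areas and boundary lengths simply add and each stays a separate island — 2 connected regions. Overall, the cross-section has 2 separate islands. Island count = 2.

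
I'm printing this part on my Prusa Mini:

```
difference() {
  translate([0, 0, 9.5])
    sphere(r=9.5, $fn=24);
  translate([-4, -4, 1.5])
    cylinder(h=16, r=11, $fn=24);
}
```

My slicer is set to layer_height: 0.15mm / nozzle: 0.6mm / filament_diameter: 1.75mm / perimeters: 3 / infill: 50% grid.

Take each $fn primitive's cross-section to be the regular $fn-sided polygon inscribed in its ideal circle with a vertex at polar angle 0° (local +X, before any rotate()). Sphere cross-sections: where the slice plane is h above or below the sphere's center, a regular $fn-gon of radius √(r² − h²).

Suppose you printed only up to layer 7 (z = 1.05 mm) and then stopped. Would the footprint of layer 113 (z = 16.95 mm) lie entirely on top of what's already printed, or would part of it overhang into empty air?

Compare the two slices. At z = 1.05: the r=9.5 sphere slices to a regular 24-gon of circumradius 4.341 (√(r²−h²) with h=8.45 from center) (area = (24/2)·4.341²·sin(360°/24) = 58.54 mm²); the cylinder at (-4, -4) is not intersected at this z (z outside [1.5, 17.5]); Taking the first minus the rest: none of the subtracted shapes is present at this height, so the r=9.5 sphere is unchanged — area = 58.54 mm². At z = 16.95: the r=9.5 sphere contributes a regular 24-gon of circumradius √(9.5²−7.45²) = 5.895 (area = (24/2)·5.895²·sin(360°/24) = 107.92 mm²); the r=11 cylinder at (-4, -4) contributes a regular 24-gon of circumradius 11 (area = (24/2)·11.000²·sin(360°/24) = 375.81 mm²); Taking the first minus the rest: starting from the r=9.5 sphere (107.92 mm²), the r=11 cylinder at (-4, -4) partially overlaps it — only the 105.15 mm² overlap (of its 375.81 mm²) is removed, clipping the outline — area = 2.77 mm². Checking containment: at z = 16.95 the cross-section extends beyond the z = 1.05 cross-section by about 2.77 mm².

part overhangs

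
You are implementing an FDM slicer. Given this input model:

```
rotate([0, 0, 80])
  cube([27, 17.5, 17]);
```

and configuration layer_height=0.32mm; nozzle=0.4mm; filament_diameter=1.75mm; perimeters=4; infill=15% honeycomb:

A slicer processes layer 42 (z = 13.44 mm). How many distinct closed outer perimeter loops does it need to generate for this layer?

1

At z = 13.44 mm: the cube (footprint 27×17.5) is included at this height; (rotated 80° about Z; rotation is an isometry so areas/perimeters/island counts are preserved). The result has 1 disconnected region.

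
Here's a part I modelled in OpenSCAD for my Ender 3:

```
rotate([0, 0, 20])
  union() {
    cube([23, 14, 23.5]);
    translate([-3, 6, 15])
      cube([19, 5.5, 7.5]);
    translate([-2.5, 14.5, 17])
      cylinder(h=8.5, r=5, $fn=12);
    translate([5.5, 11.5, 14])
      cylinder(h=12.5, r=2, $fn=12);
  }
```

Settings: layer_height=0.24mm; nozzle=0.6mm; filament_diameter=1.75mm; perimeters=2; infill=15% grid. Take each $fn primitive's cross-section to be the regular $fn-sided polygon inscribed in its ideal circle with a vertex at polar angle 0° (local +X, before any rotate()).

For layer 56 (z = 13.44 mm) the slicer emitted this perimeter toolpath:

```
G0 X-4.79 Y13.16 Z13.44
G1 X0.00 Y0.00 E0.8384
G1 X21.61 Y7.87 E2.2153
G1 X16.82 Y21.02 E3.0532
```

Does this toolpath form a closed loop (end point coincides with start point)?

Start point (G0): (-4.79, 13.16). End point (last G1): the path does not return to the start — open.

no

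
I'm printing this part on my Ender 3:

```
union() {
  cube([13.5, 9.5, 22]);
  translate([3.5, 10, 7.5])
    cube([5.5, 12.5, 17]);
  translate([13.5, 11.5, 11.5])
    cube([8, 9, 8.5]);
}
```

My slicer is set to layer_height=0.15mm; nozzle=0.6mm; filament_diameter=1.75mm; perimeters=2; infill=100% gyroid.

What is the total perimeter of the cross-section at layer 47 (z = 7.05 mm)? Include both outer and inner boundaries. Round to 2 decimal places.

46.00 mm

At z = 7.05 mm: the cube (footprint 13.5×9.5) is included at this height (perimeter 46.00 mm); the cube at (3.5, 10) is not intersected at this z (z outside [7.5, 24.5]); the cube at (13.5, 11.5) is absent (z outside [11.5, 20]); Combining (union): only the 13.5×9.5 cube is present, so the union is just that shape — boundary = 46.00 mm. Overall, the cross-section is a single solid region. Total boundary length (outer) = 46.00 mm.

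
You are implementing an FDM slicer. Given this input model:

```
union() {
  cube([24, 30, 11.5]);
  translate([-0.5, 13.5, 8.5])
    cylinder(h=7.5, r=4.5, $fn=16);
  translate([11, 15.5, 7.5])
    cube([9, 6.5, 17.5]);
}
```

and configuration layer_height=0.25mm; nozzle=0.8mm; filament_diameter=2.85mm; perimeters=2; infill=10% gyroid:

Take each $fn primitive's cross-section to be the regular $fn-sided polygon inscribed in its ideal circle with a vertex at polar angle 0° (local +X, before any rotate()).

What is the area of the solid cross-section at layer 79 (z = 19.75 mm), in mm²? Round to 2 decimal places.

58.50 mm²

At z = 19.75 mm: the cube is absent (z outside [0, 11.5]); the cylinder at (-0.5, 13.5) is not intersected at this z (z outside [8.5, 16]); the 9×6.5 cube at (11, 15.5) contributes its full rectangle (area 58.50 mm²); Taking the union: only the 9×6.5 cube at (11, 15.5) is present, so the union is just that shape — area = 58.50 mm². Overall, the cross-section is a single solid region. Net area = 58.50 mm².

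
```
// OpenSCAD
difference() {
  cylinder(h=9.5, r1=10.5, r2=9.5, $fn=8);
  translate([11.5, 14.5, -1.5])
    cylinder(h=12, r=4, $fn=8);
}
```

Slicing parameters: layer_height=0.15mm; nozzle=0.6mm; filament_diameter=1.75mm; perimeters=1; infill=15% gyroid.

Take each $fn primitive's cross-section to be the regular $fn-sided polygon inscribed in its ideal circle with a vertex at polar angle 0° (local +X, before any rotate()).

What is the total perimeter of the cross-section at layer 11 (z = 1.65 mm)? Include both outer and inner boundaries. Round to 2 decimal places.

63.23 mm

At z = 1.65 mm: the cone contributes a regular 8-gon of circumradius 10.326 (interpolated between r1=10.5 and r2=9.5 at t=0.174) (perimeter = 2·8·10.326·sin(180°/8) = 63.23 mm); the r=4 cylinder at (11.5, 14.5) contributes a regular 8-gon of circumradius 4 (perimeter = 2·8·4.000·sin(180°/8) = 24.49 mm); Subtracting the remaining from the first: starting from the cone, the r=4 cylinder at (11.5, 14.5) misses the remaining region (no effect) — boundary = 63.23 mm. Overall, the cross-section is a single solid region. Total boundary length (outer) = 63.23 mm.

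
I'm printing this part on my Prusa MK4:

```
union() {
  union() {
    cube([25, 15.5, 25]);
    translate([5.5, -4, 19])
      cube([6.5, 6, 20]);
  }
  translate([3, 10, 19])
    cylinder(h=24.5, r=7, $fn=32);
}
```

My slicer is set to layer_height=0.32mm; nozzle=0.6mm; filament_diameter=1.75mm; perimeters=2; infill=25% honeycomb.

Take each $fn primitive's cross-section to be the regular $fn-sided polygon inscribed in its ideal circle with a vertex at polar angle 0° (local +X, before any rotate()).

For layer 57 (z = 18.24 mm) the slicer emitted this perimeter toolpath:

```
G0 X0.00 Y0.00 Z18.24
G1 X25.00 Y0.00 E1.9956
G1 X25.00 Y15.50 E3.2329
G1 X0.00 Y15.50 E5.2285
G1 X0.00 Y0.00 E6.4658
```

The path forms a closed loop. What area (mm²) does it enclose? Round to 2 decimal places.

Apply the shoelace formula to the sequence of (X, Y) vertices; enclosed area = 387.50 mm².

387.50 mm²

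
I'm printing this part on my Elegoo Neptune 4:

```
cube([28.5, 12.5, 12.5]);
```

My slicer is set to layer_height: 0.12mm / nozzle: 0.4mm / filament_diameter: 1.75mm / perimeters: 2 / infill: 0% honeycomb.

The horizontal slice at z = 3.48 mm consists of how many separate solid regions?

1

At z = 3.48 mm: the cube (footprint 28.5×12.5) is included at this height. The result has 1 disconnected region.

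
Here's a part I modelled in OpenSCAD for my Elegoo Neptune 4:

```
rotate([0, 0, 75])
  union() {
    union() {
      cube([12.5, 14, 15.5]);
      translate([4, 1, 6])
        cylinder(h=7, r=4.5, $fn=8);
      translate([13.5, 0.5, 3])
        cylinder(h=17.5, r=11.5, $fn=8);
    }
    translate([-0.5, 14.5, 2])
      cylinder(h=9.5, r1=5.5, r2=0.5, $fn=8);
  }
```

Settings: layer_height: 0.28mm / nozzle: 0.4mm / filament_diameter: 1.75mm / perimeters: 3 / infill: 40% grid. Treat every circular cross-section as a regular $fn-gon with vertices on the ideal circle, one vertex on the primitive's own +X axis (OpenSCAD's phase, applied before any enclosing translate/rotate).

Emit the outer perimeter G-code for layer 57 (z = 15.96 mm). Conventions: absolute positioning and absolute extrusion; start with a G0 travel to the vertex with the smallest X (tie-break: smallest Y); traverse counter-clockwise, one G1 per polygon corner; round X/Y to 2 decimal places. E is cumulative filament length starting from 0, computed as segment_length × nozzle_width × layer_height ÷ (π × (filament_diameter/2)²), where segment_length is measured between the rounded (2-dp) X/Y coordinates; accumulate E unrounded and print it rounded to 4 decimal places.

At z = 15.96 mm: the cube is not intersected at this z (z outside [0, 15.5]); the cylinder at (4, 1) is not intersected at this z (z outside [6, 13]); the r=11.5 cylinder at (13.5, 0.5) gives a regular 8-gon of circumradius 11.5 (constant along its height); Taking the union: only the r=11.5 cylinder at (13.5, 0.5) is present, so the union is just that shape — 1 connected region; the cone at (-0.5, 14.5) is not intersected at this z (z outside [2, 11.5]); Combining (union): only that combined region is present, so the union is just that shape — 1 connected region; (whole slice rotated 75° about Z — lengths, areas and connectivity unchanged). The outline is a single polygon with 8 vertices. Extrusion per mm of travel: 0.4 × 0.28 / (π × 0.875²) = 0.046564. Accumulating E over each segment gives final E = 3.2792.

G0 X-8.10 Y16.15 Z15.96
G1 X-6.95 Y7.42 E0.4100
G1 X0.03 Y2.06 E0.8198
G1 X8.76 Y3.21 E1.2298
G1 X14.12 Y10.19 E1.6396
G1 X12.97 Y18.92 E2.0496
G1 X5.99 Y24.28 E2.4594
G1 X-2.74 Y23.13 E2.8694
G1 X-8.10 Y16.15 E3.2792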